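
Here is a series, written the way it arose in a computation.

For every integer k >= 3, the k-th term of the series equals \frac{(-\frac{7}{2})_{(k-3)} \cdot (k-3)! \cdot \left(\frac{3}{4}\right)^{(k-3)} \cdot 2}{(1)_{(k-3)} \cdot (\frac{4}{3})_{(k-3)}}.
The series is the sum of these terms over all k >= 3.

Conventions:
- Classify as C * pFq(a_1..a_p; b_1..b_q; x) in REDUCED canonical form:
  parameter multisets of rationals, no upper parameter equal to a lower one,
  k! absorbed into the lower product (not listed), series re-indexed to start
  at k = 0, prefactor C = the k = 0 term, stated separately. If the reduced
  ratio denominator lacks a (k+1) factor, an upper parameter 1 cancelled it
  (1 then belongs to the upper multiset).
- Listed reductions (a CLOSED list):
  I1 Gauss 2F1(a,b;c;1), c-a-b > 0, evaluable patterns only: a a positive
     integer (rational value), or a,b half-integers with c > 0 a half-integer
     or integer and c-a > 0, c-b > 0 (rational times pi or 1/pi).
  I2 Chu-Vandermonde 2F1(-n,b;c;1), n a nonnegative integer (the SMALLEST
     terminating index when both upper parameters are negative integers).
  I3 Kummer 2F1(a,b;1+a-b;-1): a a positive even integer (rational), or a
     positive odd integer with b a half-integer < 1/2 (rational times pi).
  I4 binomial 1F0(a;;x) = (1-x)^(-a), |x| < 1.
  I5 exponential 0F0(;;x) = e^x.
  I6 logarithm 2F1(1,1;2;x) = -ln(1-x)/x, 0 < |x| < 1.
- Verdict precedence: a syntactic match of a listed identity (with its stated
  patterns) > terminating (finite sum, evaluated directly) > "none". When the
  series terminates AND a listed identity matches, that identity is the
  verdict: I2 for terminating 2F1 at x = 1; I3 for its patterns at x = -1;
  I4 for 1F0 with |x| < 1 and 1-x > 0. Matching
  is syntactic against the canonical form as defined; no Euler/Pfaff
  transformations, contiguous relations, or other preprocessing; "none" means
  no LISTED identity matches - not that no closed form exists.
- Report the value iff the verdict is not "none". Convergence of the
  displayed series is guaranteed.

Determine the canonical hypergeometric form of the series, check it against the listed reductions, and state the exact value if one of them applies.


Classification (C = 2): 2F1 with upper {-\frac{7}{2}, 1}, lower {\frac{4}{3}}, argument x = \frac{3}{4}. Verdict: no listed reduction: x = \frac{3}{4} and upper {-\frac{7}{2}, 1} fail every I1-I6 pattern.

Key observation: x = \frac{3}{4} and (1)_k (prefactor 2) is k! itself.
Ratio: r(k) = \frac{3}{4} * (k-\frac{7}{2}) (k+1) / [(k+\frac{4}{3}) (k+1)] - rational in k, leading ratio \frac{3}{4}; with t_0 = 2, classification follows.


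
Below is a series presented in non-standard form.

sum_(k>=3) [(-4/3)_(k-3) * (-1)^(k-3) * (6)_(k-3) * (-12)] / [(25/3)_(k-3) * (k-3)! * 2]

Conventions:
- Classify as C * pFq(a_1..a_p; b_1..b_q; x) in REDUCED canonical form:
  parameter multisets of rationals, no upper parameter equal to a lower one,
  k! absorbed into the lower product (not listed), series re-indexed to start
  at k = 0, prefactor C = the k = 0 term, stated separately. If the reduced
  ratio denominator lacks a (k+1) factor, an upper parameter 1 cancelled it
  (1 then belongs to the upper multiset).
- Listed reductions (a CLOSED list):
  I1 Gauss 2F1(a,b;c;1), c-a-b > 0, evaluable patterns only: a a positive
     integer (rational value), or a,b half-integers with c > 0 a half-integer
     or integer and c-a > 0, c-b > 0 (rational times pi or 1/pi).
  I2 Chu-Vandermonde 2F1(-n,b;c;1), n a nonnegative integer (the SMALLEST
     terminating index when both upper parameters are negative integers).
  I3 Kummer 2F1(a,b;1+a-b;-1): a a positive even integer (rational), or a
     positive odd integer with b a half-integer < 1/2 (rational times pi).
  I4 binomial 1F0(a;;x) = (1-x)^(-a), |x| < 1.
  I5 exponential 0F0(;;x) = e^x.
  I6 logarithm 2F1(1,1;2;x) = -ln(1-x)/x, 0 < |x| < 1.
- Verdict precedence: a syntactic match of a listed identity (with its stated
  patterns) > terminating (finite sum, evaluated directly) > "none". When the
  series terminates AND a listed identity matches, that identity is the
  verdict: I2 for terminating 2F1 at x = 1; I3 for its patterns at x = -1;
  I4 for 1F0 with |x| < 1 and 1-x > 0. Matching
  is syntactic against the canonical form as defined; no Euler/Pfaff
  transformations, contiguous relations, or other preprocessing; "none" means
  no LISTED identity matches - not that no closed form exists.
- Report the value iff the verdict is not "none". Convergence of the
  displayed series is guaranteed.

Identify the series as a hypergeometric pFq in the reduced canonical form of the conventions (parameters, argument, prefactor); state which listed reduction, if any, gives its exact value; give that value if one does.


x = -1 here; the reduced form reads 2F1, upper {-4/3, 6}, lower {25/3}, C = -6. Verdict: the Kummer evaluation I3 applies (x = -1; c = 25/3 equals 1+a-b for upper {-4/3, 6}: listed pattern). Its exact value is -1672/135.

First insight: from the first term -6: the constant factors (C = -6) combine into one prefactor.
Step ratio: r(k) = (-1) * (k-4/3) (k+6) / [(k+25/3) (k+1)] ; factor over Q: parameters, x = (-1), and C = -6.


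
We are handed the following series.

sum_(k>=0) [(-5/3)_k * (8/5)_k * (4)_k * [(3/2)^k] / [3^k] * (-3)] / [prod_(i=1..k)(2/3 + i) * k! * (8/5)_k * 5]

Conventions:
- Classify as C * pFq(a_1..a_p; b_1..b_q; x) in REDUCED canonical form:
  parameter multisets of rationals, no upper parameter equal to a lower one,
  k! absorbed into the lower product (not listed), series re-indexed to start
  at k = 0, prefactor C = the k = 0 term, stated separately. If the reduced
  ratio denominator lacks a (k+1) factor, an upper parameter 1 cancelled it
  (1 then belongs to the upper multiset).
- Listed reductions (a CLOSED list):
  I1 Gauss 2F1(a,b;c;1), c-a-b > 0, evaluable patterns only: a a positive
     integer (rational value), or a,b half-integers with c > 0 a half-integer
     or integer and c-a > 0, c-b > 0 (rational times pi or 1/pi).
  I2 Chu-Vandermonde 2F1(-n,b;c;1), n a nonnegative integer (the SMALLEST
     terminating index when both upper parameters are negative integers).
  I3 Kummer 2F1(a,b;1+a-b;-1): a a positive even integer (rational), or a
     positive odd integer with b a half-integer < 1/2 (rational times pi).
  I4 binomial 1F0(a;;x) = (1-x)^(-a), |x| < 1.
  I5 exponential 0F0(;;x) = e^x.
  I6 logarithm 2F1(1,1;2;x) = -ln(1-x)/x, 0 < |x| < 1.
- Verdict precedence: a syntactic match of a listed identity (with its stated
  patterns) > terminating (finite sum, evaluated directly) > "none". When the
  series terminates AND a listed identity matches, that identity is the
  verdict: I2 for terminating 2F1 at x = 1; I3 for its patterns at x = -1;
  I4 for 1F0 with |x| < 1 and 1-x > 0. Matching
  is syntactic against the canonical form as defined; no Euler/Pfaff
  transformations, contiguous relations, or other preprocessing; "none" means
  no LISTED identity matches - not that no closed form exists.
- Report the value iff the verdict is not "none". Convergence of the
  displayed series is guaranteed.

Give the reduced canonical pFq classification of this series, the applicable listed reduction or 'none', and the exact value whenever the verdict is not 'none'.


Classification (C = -3/5): 2F1 with upper {-5/3, 4}, lower {5/3}, argument x = 1/2. Verdict: none. No listed pattern accepts 2F1(-5/3, 4; 5/3; 1/2).

Structural cue: t_0 = -3/5 here, and the parameter 8/5 appears in both the upper and lower lists and cancels.
Ratio: r(k) = (1/2) * (k-5/3) (k+4) / [(k+5/3) (k+1)] ; factor over Q: parameters, x = (1/2), and C = -3/5.


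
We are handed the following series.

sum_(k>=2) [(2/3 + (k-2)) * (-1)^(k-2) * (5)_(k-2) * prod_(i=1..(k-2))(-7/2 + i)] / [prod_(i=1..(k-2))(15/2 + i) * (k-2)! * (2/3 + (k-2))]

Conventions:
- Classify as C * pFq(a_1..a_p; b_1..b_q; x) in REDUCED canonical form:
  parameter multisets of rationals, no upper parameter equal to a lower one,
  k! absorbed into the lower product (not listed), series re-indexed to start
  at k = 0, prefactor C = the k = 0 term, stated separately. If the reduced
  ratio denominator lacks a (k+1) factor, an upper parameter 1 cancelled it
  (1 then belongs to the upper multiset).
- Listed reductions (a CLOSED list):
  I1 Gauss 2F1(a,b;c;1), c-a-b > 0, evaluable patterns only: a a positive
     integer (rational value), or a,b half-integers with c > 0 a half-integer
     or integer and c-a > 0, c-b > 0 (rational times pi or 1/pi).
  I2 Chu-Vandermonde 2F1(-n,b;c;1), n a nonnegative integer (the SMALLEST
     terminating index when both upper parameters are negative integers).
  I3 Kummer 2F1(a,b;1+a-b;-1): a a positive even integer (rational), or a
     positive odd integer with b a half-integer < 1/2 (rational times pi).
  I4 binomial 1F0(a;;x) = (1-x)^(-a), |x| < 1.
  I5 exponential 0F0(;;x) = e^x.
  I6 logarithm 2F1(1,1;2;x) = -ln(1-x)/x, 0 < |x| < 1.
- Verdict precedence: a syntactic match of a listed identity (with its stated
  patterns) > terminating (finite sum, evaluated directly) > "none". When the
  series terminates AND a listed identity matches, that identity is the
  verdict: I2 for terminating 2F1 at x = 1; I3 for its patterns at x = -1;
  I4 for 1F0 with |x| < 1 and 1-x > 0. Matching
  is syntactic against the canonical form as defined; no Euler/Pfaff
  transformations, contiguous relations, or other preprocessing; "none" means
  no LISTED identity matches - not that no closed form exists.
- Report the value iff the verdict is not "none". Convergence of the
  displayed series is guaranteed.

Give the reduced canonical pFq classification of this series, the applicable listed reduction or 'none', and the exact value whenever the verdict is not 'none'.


Reduced: x = -1, 2F1, upper = {-5/2, 5}, lower = {17/2}, C = 1. Verdict at x = -1: Kummer (I3) matches (x = -1; c = 17/2 equals 1+a-b for upper {-5/2, 5}: listed pattern). Its exact value is (135135/131072) * pi.

Key step: x = (-1) and the running product (C = 1) telescopes to a rising factorial.
Adjacent-term ratio: r(k) = (-1) * (k-5/2) (k+5) / [(k+17/2) (k+1)] - rational; roots negated = parameters, x = (-1), C = 1.


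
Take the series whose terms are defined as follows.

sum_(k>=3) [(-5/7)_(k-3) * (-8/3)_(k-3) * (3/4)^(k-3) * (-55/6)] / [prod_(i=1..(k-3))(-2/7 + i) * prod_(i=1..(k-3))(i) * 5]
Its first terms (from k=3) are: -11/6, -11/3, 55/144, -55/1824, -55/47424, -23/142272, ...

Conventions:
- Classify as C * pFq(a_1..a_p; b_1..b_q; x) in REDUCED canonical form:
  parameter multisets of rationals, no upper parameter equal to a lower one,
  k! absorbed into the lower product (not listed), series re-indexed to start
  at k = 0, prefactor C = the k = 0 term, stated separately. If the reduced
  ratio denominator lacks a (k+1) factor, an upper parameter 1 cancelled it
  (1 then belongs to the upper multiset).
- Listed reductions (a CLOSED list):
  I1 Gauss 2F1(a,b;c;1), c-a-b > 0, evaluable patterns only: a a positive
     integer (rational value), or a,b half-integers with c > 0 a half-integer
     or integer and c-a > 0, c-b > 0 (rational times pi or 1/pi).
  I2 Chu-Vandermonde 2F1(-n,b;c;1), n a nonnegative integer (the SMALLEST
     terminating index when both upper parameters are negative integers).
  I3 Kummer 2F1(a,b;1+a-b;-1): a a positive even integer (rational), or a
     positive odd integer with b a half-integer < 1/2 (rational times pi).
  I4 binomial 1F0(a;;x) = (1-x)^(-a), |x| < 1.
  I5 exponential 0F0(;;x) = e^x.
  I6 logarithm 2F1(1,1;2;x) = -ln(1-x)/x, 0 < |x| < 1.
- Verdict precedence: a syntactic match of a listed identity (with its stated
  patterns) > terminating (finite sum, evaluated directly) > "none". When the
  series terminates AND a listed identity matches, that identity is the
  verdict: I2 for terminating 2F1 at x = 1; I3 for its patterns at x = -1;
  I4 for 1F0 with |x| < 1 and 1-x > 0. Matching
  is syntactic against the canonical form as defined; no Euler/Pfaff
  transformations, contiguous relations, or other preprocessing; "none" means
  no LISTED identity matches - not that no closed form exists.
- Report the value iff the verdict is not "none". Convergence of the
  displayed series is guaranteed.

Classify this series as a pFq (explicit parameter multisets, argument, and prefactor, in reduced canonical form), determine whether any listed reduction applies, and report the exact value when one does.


x = 3/4 here; the reduced form reads 2F1, upper {-8/3, -5/7}, lower {5/7}, C = -11/6. Verdict: none (x = 3/4): each listed identity misses the multisets {-8/3, -5/7} ; {5/7}.

The tell: from the first term -11/6: the product of the first k integers (C = -11/6, x = 3/4) is k!.
Term ratio: r(k) = (3/4) * (k-8/3) (k-5/7) / [(k+5/7) (k+1)] - rational in k. x = (3/4); t_0 = -11/6; negate the roots.


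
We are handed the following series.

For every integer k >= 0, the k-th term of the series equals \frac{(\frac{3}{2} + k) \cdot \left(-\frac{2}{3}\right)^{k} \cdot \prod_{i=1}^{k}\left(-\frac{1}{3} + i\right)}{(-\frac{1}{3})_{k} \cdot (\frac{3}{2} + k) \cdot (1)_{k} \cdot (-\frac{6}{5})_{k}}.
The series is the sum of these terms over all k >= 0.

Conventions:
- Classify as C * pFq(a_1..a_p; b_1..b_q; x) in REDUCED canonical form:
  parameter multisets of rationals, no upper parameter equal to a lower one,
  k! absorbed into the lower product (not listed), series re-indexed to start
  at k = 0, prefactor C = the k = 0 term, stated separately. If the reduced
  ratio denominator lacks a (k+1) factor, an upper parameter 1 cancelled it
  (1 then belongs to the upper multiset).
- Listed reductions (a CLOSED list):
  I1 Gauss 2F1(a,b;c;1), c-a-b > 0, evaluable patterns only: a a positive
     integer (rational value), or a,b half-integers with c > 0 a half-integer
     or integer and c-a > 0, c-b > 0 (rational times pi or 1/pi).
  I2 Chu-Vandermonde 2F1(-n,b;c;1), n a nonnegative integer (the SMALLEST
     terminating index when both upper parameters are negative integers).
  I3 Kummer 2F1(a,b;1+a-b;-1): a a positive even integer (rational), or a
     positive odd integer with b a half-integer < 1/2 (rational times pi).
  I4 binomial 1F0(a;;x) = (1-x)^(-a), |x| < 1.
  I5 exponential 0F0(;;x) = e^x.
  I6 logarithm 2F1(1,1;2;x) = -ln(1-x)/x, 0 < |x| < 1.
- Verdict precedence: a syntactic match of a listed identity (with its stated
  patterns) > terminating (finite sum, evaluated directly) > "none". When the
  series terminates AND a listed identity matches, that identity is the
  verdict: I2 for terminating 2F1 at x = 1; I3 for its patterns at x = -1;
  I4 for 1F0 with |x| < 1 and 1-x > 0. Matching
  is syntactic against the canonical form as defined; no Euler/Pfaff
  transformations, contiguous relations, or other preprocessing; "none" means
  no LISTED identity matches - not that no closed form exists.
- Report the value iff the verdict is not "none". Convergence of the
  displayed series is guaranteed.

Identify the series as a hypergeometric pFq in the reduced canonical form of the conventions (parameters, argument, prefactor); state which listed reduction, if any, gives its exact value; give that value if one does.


Reduced: x = -\frac{2}{3}, 1F2, upper = {\frac{2}{3}}, lower = {-\frac{6}{5}, -\frac{1}{3}}, C = 1. Verdict: none here - no I1-I6 shape fits x = -\frac{2}{3} with lower {-\frac{6}{5}, -\frac{1}{3}}.

Key observation: from the first term 1: the factor k + 3/2 cancels (top and bottom), leaving C = 1.
Ratio: r(k) = -\frac{2}{3} * (k+\frac{2}{3}) / [(k-\frac{6}{5}) (k-\frac{1}{3}) (k+1)] - rational in k. x = -\frac{2}{3}; t_0 = 1; negate the roots.


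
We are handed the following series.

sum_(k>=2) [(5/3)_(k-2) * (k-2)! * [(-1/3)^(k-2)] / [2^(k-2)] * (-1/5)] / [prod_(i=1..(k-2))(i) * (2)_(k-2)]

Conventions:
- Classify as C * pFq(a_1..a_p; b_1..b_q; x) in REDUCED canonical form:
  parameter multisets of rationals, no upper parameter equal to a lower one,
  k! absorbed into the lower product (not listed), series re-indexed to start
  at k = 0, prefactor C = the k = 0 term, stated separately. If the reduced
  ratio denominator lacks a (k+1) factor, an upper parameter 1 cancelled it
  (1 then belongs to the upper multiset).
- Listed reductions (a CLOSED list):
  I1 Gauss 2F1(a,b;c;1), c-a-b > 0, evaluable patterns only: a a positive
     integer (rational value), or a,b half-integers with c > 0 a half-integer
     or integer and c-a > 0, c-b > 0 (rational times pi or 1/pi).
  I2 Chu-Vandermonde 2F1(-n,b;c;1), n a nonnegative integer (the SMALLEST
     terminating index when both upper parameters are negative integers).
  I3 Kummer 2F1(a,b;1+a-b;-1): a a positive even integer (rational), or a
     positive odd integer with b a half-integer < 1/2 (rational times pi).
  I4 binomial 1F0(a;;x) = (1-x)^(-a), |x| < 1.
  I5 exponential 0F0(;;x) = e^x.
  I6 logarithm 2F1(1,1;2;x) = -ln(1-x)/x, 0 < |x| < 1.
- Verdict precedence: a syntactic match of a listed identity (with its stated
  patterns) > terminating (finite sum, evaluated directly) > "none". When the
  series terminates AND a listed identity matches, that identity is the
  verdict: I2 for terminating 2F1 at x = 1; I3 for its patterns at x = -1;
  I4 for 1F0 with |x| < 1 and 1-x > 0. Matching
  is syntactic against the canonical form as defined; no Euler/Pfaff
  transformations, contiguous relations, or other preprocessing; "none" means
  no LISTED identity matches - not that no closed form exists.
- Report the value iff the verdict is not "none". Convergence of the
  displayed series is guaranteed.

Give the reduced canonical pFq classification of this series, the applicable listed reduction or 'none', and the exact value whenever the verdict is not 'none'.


Classification (C = -1/5): 2F1 with upper {1, 5/3}, lower {2}, argument x = -1/6. Verdict: none - this 2F1 at x = -1/6 matches no listed pattern, and upper {1, 5/3} holds no stopper.

The tell: t_0 = -1/5 here, and the product of the first k integers (C = -1/5, x = -1/6) is k!.
Term ratio: r(k) = (-1/6) * (k+1) (k+5/3) / [(k+2) (k+1)] - poly over poly, x = (-1/6) from leading terms; C = -1/5 at k = 0.


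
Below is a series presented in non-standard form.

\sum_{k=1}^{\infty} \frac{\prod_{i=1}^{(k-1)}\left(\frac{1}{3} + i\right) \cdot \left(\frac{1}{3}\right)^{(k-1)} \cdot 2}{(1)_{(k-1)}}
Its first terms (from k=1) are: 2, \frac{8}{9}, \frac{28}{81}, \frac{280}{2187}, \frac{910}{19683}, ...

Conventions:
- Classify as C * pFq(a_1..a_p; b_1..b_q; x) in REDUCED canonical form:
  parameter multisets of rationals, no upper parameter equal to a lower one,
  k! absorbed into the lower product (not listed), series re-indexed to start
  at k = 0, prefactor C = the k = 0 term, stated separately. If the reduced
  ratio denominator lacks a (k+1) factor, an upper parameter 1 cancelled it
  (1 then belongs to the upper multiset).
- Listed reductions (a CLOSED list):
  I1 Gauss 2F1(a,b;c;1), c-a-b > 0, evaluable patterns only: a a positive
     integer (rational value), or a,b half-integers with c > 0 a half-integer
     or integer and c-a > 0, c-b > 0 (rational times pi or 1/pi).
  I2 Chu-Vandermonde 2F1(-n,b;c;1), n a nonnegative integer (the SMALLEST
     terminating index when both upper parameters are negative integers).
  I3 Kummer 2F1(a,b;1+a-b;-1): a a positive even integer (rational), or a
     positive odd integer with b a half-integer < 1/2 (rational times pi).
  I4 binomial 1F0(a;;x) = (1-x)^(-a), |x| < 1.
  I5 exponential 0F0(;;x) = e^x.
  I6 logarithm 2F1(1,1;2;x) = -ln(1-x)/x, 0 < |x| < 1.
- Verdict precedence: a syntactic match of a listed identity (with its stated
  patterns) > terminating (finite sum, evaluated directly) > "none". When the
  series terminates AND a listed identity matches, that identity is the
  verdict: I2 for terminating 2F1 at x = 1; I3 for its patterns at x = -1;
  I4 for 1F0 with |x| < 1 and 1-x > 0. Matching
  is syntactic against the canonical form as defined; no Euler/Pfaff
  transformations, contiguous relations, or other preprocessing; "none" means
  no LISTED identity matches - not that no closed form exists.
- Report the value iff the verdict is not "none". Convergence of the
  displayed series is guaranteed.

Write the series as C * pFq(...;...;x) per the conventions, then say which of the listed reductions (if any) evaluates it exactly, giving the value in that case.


Key observation: x = \frac{1}{3} and the running product (prefactor 2) telescopes to a rising factorial.
Step ratio: r(k) = \frac{1}{3} * (k+\frac{4}{3}) / [(k+1)] - rational in k, leading ratio \frac{1}{3}; with t_0 = 2, classification follows.

x = \frac{1}{3} here; the reduced form reads 1F0, upper {\frac{4}{3}}, lower {-}, C = 2. Verdict: the binomial series (I4) applies (the 1F0 binomial series: exponent -4/3, x = \frac{1}{3}). Its exact value is 2 \cdot \left(\frac{2}{3}\right)^{-\frac{4}{3}}.


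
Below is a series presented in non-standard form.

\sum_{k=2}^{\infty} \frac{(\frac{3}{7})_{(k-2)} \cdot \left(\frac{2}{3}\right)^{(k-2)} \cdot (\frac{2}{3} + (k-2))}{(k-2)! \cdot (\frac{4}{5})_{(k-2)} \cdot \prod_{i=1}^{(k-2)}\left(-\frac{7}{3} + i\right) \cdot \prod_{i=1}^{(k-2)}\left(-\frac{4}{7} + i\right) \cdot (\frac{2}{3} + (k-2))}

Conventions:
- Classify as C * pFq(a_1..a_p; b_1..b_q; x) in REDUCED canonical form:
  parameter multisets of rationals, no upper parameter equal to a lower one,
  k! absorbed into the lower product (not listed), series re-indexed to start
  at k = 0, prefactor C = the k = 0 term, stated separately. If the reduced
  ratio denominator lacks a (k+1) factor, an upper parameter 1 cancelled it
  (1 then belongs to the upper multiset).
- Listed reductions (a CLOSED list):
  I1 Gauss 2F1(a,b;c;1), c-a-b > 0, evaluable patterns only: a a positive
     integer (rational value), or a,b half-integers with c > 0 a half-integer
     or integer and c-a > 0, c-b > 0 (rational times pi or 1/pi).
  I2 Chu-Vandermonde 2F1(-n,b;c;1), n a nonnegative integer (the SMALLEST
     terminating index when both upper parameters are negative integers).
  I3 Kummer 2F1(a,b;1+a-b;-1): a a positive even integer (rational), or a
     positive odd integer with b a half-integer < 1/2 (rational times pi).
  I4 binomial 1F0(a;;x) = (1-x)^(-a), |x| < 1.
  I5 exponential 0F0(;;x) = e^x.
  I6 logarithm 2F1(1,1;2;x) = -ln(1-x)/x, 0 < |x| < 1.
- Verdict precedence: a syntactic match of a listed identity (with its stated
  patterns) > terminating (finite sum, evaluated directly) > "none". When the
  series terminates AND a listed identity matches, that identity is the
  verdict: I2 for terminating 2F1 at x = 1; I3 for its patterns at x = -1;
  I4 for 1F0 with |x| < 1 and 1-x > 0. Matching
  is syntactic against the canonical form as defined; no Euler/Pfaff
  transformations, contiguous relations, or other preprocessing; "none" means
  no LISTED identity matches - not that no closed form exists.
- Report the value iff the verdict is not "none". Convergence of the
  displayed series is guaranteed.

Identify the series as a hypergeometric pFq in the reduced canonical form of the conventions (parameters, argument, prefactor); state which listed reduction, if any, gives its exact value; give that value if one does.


Prefactor 1, argument \frac{2}{3}: 0F2 with upper {-} over lower {-\frac{4}{3}, \frac{4}{5}}. Verdict: none here - no I1-I6 shape fits x = \frac{2}{3} with lower {-\frac{4}{3}, \frac{4}{5}}.

Structural cue: t_0 being 1, the lower running product (prefactor 1) is a rising factorial.
Term ratio: r(k) = \frac{2}{3} * 1 / [(k-\frac{4}{3}) (k+\frac{4}{5}) (k+1)] - poly over poly, x = \frac{2}{3} from leading terms; C = 1 at k = 0.


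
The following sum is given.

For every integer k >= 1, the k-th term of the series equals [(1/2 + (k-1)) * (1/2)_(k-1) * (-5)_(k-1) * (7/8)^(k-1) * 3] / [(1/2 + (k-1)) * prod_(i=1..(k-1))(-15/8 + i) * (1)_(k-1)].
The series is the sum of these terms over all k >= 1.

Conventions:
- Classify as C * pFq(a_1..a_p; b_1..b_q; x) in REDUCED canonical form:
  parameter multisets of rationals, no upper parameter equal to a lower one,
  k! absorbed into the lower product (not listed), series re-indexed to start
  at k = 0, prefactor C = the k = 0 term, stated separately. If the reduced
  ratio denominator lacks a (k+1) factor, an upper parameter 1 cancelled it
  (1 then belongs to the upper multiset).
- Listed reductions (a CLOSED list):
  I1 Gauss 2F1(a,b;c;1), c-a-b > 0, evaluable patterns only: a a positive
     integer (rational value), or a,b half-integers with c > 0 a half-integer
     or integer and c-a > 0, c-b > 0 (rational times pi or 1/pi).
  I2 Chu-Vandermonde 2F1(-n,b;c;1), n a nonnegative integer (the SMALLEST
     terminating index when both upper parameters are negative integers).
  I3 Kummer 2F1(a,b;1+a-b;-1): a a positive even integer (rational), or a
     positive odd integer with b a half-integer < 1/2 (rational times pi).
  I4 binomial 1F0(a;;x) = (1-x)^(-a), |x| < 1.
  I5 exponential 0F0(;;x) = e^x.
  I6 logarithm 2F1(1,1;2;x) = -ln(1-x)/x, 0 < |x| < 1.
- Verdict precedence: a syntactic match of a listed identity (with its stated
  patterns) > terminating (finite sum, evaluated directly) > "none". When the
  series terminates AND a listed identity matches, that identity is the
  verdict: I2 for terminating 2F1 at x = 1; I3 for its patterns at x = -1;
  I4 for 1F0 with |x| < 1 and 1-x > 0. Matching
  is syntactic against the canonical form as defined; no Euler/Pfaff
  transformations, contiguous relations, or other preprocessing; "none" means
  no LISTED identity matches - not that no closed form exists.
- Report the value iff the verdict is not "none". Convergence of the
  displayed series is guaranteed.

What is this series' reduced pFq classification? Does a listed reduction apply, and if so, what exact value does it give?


This is 3 * 2F1(-5, 1/2; -7/8; 7/8) in reduced canonical form. Verdict: terminating. (-5)_k vanishes past k = 5, leaving a 6-term sum, computed directly. Its exact value is -931/160.

Structural cue: with t_0 = 3, the lower running product (prefactor 3) is a rising factorial.
Step ratio: r(k) = (7/8) * (k-5) (k+1/2) / [(k-7/8) (k+1)] ; factor over Q: parameters, x = (7/8), and C = 3.


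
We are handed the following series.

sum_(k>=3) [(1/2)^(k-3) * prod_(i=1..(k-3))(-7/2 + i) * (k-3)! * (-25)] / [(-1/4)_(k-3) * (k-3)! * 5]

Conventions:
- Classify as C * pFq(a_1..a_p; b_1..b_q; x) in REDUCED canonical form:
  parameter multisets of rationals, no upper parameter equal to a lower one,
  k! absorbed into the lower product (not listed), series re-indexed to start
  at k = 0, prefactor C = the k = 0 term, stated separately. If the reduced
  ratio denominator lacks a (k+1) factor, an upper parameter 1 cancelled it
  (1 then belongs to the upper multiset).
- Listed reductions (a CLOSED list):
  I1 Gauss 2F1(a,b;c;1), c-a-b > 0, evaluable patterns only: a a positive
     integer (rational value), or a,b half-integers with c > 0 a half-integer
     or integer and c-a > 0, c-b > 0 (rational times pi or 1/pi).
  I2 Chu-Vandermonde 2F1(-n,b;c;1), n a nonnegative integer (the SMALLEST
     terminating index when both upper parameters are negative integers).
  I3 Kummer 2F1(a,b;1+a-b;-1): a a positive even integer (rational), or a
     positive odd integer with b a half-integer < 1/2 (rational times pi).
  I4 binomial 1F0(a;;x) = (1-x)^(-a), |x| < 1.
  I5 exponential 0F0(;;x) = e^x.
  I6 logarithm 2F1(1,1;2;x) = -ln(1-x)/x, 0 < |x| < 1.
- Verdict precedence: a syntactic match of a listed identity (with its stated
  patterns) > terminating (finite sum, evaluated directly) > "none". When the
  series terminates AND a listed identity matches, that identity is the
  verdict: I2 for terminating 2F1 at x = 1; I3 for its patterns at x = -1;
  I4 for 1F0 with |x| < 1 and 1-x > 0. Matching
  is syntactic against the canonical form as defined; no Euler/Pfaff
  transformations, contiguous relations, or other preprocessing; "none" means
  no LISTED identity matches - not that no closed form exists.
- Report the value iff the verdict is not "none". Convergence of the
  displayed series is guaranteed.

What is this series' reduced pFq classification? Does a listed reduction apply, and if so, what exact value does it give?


Reduced: x = 1/2, 2F1, upper = {-5/2, 1}, lower = {-1/4}, C = -5. Verdict: none. A 2F1 with upper {-5/2, 1} fits none of I1-I6 at x = 1/2; the sum runs forever.

Structural cue: t_0 being -5, the factorial ratio (C = -5) (k+a-1)!/(a-1)! is a rising factorial (a)_k.
Term ratio: r(k) = (1/2) * (k-5/2) (k+1) / [(k-1/4) (k+1)] - rational; roots negated = parameters, x = (1/2), C = -5.


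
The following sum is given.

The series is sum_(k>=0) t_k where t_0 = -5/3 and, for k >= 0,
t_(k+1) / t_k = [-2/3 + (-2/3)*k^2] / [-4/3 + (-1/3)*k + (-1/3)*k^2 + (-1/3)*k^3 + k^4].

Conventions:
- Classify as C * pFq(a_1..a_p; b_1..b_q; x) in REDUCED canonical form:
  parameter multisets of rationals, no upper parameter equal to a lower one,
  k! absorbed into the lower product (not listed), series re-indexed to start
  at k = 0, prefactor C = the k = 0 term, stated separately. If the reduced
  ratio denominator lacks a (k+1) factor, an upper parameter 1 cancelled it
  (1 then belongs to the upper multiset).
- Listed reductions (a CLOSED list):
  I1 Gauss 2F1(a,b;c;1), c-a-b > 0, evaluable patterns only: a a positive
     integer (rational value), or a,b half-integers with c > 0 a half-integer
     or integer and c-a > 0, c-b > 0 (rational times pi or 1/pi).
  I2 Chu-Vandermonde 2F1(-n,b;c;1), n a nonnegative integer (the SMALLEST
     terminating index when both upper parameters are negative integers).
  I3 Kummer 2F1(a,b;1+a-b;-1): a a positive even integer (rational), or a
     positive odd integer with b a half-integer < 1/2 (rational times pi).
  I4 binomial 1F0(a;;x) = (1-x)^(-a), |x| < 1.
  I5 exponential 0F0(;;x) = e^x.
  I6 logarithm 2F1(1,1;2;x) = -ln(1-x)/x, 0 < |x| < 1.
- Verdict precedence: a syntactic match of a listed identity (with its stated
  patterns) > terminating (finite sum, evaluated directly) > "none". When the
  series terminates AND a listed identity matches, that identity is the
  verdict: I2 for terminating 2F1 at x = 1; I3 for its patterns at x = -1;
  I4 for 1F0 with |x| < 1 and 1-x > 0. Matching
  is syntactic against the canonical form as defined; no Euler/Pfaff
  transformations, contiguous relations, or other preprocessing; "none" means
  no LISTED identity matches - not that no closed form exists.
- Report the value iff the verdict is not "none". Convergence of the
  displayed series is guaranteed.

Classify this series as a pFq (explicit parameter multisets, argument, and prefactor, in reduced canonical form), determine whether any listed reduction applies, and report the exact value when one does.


With C = -5/3: the canonical form is 0F1(-; -4/3; -2/3). Verdict: none. A 0F1 with upper {-} fits none of I1-I6 at x = -2/3; the sum runs forever.

First insight: from the first term -5/3: the expanded ratio factors over Q; C = -5/3, x = -2/3, roots give parameters.
Consecutive-term ratio: r(k) = (-2/3) * 1 / [(k-4/3) (k+1)] - poly over poly, x = (-2/3) from leading terms; C = -5/3 at k = 0.


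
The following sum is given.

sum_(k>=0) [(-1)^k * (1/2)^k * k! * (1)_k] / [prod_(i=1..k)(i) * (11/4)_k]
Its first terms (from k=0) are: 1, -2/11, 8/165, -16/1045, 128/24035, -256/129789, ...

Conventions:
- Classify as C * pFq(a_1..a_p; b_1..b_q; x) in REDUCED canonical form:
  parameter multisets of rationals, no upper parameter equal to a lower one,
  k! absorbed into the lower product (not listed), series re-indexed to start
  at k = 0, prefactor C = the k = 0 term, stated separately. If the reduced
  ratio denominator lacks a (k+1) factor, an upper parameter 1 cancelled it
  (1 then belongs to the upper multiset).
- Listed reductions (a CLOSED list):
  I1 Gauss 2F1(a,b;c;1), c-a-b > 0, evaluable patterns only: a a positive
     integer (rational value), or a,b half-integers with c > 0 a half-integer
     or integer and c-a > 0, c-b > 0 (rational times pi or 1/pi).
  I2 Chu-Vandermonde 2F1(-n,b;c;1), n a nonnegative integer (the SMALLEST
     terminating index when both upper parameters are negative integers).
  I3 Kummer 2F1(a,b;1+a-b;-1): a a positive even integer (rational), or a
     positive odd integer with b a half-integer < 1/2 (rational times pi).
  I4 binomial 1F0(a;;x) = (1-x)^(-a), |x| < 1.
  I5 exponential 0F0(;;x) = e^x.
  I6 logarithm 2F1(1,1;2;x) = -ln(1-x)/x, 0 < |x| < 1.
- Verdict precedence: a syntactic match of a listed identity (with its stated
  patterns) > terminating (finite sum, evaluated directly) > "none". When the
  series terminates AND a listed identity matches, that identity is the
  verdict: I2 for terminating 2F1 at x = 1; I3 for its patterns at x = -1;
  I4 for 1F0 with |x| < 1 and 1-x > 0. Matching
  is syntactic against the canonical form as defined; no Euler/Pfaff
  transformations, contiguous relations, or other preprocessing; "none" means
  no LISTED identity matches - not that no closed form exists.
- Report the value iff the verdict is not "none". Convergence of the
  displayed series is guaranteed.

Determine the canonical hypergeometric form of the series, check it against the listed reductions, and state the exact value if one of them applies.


x = -1/2 here; the reduced form reads 2F1, upper {1, 1}, lower {11/4}, C = 1. Verdict: none (x = -1/2): each listed identity misses the multisets {1, 1} ; {11/4}.

Key observation: with t_0 = 1, the factorial ratio (C = 1) (k+a-1)!/(a-1)! is a rising factorial (a)_k.
Ratio: r(k) = (-1/2) * (k+1) (k+1) / [(k+11/4) (k+1)] - rational in k. x = (-1/2); t_0 = 1; negate the roots.


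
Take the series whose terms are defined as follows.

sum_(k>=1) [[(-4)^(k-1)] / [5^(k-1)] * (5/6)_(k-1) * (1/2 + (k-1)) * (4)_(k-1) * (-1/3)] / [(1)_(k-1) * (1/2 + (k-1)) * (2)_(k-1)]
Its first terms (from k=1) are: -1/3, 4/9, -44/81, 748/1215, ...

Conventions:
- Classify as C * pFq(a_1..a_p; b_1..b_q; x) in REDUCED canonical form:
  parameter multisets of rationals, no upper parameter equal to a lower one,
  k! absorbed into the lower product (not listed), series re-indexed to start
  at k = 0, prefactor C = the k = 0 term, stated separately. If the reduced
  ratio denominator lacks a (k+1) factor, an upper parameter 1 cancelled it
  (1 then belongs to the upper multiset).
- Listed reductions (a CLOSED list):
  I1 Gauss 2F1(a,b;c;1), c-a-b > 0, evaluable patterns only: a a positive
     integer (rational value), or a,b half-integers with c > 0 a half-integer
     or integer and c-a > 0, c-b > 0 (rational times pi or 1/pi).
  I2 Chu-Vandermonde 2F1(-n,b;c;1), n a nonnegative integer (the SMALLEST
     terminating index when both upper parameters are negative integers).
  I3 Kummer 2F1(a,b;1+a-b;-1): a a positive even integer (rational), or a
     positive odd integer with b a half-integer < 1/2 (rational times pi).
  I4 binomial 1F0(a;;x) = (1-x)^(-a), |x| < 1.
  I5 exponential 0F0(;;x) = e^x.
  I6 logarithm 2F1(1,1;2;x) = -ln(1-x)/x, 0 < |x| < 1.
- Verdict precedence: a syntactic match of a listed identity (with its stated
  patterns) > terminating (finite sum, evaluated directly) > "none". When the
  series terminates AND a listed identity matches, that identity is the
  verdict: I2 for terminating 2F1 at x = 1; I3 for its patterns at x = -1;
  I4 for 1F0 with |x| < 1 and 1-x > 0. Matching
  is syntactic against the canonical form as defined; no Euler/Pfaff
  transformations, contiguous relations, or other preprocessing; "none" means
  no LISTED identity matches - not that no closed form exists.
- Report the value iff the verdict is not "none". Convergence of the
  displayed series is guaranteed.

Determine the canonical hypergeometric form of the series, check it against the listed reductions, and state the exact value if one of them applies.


This is -1/3 * 2F1(5/6, 4; 2; -4/5) in reduced canonical form. Verdict: no listed reduction: x = -4/5 and upper {5/6, 4} fail every I1-I6 pattern.

Structural cue: with t_0 = -1/3, k + 1/2 divides numerator and denominator alike; C = -1/3 after cancelling.
Step ratio: r(k) = (-4/5) * (k+5/6) (k+4) / [(k+2) (k+1)] - rational in k. x = (-4/5); t_0 = -1/3; negate the roots.


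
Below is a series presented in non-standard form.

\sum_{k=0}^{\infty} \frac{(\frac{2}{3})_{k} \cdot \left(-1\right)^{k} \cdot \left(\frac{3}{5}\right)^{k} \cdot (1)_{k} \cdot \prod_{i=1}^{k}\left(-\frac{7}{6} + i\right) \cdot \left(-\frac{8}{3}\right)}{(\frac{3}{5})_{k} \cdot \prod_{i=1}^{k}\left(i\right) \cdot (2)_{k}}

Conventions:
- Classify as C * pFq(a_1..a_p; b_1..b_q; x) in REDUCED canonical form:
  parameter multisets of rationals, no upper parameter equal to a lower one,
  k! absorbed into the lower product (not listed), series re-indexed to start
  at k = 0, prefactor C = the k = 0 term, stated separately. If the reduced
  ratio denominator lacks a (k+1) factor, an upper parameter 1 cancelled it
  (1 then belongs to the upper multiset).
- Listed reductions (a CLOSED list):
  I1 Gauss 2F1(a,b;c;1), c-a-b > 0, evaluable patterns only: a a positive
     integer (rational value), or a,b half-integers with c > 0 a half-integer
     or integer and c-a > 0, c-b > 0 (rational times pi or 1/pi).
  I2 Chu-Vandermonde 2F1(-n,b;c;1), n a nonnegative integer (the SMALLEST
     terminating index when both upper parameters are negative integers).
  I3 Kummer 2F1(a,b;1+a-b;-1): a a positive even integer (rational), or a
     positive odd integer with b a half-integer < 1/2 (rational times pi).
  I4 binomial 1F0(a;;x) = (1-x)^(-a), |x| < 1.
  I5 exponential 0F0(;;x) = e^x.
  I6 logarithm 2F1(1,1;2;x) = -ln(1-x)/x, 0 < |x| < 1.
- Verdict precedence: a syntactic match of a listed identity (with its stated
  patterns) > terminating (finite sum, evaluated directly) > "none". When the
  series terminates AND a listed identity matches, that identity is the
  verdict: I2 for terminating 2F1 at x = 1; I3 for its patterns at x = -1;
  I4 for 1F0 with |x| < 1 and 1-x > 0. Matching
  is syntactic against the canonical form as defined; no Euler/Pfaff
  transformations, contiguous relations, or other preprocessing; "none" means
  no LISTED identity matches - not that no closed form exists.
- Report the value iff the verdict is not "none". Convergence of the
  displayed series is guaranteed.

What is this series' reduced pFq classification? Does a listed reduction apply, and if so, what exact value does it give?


Prefactor -\frac{8}{3}, argument -\frac{3}{5}: 3F2 with upper {-\frac{1}{6}, \frac{2}{3}, 1} over lower {\frac{3}{5}, 2}. Verdict: none - this 3F2 at x = -\frac{3}{5} matches no listed pattern, and upper {-\frac{1}{6}, \frac{2}{3}, 1} holds no stopper.

Key observation: t_0 = -\frac{8}{3} here, and the running product (prefactor -8/3) telescopes to a rising factorial.
Adjacent-term ratio: r(k) = -\frac{3}{5} * (k-\frac{1}{6}) (k+\frac{2}{3}) (k+1) / [(k+\frac{3}{5}) (k+2) (k+1)] - rational in k, leading ratio -\frac{3}{5}; with t_0 = -\frac{8}{3}, classification follows.


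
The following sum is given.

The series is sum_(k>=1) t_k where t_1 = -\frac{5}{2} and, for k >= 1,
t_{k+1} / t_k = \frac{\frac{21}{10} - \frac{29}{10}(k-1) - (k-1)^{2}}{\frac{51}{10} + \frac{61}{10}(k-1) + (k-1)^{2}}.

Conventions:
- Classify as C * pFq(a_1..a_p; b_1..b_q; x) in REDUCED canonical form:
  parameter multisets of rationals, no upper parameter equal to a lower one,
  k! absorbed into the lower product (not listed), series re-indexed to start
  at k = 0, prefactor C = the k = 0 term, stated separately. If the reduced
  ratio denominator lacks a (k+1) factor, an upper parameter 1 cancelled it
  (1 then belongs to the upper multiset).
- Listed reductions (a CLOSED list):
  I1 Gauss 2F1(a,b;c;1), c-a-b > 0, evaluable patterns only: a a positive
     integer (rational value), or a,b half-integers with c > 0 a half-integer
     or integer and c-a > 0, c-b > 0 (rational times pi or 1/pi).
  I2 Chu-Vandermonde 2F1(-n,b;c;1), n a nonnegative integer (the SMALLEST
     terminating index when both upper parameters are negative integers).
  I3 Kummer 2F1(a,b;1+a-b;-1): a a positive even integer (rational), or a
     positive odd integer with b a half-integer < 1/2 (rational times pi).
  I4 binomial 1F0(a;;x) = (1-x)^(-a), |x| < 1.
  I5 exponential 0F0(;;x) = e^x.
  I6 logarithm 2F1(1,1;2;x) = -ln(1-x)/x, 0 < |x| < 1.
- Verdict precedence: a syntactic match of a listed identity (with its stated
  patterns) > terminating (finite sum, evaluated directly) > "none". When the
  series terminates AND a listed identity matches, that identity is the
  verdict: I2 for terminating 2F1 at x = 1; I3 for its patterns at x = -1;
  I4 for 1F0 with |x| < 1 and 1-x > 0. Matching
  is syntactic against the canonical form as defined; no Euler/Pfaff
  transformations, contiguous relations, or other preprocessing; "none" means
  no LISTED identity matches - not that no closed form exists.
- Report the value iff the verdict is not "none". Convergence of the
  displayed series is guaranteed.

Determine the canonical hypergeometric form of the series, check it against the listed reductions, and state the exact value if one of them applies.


Classification (C = -\frac{5}{2}): 2F1 with upper {-\frac{3}{5}, \frac{7}{2}}, lower {\frac{51}{10}}, argument x = -1. Verdict: no listed reduction: x = -1 and upper {-\frac{3}{5}, \frac{7}{2}} fail every I1-I6 pattern.

The tell: t_0 being -\frac{5}{2}, roots of the ratio polynomials (prefactor -5/2) are the negated parameters.
Consecutive-term ratio: r(k) = -1 * (k-\frac{3}{5}) (k+\frac{7}{2}) / [(k+\frac{51}{10}) (k+1)] - poly over poly, x = -1 from leading terms; C = -\frac{5}{2} at k = 0.
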